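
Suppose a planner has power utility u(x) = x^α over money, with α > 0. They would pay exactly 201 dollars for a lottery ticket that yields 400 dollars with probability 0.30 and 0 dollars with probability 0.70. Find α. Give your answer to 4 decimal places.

α ≈ 1.7496

EU(lottery) = 0.30·400^α + 0.70·0 = 0.30·400^α.
Setting u(201) equal to that: 201^α = 0.30·400^α ⇒ (201/400)^α = 0.30.
Take logs: α = ln 0.30 / ln(201/400) ≈ 1.749555.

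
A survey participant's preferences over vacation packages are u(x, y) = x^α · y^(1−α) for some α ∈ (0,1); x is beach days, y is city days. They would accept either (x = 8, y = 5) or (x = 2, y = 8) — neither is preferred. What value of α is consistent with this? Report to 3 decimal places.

α ≈ 0.253

Set the two utilities equal: 8^α·5^(1−α) = 2^α·8^(1−α).
Rearrange to (8/2)^α = (8/5)^(1−α) and take logs: α·1.386294 = (1−α)·0.470004.
Thus α·(1.856298) = 0.470004, so α = 0.470004/1.856298 ≈ 0.253.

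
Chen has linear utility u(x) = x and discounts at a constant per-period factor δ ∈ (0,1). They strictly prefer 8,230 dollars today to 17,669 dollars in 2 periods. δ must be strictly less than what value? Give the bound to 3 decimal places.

δ < 0.682

Under u(x) = x this choice says 8230 > δ^2·17669.
Hence δ^2 < 8230/17669 = 0.46579, and x ↦ x^(1/2) is increasing on (0,∞).
δ < 0.46579^(1/2) = 0.682.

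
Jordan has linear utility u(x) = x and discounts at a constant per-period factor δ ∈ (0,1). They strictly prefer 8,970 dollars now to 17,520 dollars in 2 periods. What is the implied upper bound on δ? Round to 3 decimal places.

Comparing present values: 8970 > δ^2·17520.
Dividing by 17520: δ^2 < 0.51199. Both sides are positive, so the square root keeps the direction.
δ < (8970/17520)^(1/2) ≈ 0.716.

δ < 0.716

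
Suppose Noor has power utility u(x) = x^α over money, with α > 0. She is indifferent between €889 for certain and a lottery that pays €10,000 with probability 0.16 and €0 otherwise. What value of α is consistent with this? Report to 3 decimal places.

EU(lottery) = 0.16·10000^α + 0.84·0 = 0.16·10000^α.
Setting u(889) equal to that: 889^α = 0.16·10000^α ⇒ (889/10000)^α = 0.16.
Taking logs: α·ln(889/10000) = ln(0.16), so α = -1.832581 / -2.420243 ≈ 0.757.

α ≈ 0.757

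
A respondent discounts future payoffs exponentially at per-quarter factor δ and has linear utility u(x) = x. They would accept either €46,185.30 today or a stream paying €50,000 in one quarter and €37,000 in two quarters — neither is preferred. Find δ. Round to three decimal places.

δ ≈ 0.630

Equating present values: 46185.30 = 50000δ + 37000δ².
Rearranged: 37000δ² + 50000δ − 46185.30 = 0.
By the quadratic formula (taking the positive root), δ = (−50000 + √9335424400.00) / 74000 ≈ 0.630.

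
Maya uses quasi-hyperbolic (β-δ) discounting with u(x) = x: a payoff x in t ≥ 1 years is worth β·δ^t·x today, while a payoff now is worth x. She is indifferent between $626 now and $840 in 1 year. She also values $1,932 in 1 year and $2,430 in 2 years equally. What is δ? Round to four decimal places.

δ ≈ 0.7951

Both payoffs in the second observation are in the future, so β drops out: δ^1·1932 = δ^2·2430 ⇒ δ = 1932/2430 = 0.79506.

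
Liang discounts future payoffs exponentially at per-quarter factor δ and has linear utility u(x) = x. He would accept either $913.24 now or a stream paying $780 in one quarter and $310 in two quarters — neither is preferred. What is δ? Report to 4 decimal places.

δ ≈ 0.8700

The stream is worth 780δ + 310δ² today, so 780δ + 310δ² = 913.24.
So 310δ² + 780δ − 913.24 = 0.
By the quadratic formula (taking the positive root), δ = (−780 + √1740817.60) / 620 ≈ 0.8700.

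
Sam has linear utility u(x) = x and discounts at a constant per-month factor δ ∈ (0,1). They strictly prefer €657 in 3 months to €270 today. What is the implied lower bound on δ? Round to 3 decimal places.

δ > 0.743

Comparing present values: 270 < δ^3·657.
Hence δ^3 > 270/657 = 0.41096, and x ↦ x^(1/3) is increasing on (0,∞).
δ > 0.41096^(1/3) = 0.743.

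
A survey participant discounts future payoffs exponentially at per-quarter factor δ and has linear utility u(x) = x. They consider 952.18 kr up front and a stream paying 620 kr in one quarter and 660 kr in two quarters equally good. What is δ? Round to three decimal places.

Equating present values: 952.18 = 620δ + 660δ².
Rearranged: 660δ² + 620δ − 952.18 = 0.
By the quadratic formula (taking the positive root), δ = (−620 + √2898155.20) / 1320 ≈ 0.820.

δ ≈ 0.820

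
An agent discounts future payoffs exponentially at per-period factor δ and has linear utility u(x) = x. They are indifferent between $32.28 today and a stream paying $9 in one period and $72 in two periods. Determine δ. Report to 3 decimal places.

Present value of the stream is 9·δ + 72·δ². Indifference gives 9δ + 72δ² = 32.28.
So 72δ² + 9δ − 32.28 = 0.
δ = (−9 + √(9² + 4·72·32.28)) / (2·72) = (−9 + √9377.64) / 144 ≈ 0.610.

δ ≈ 0.610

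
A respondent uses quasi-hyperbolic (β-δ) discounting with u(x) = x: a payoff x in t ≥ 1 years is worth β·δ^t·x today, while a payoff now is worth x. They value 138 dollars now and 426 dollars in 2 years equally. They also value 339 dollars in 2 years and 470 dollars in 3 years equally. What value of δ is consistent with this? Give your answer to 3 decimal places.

δ ≈ 0.721

The second indifference involves only future payoffs, so β cancels: β·δ^2·339 = β·δ^3·470, giving δ = 339/470 = 0.72128.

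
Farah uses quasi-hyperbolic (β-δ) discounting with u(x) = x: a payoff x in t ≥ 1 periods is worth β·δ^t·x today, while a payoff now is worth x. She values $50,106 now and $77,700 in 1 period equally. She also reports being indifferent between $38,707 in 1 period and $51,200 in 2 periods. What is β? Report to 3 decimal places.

β ≈ 0.853

Both payoffs in the second observation are in the future, so β drops out: δ^1·38707 = δ^2·51200 ⇒ δ = 38707/51200 = 0.75600.
Substituting δ into 50106 = β·δ·77700: β = 50106/(58740.896) ≈ 0.853.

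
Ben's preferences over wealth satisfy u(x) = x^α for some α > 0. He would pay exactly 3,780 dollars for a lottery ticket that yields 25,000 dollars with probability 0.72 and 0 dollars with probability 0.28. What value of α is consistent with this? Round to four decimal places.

α ≈ 0.1739

Since u(0) = 0, the lottery's EU is 0.72·25000^α.
Equating: 3780^α = 0.72·25000^α, i.e. 0.1512^α = 0.72.
Taking logs: α·ln(3780/25000) = ln(0.72), so α = -0.3285041 / -1.8891518 ≈ 0.1739.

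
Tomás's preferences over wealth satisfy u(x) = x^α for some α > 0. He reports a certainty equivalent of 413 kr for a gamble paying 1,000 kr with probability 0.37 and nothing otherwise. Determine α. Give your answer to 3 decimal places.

α ≈ 1.124

Since u(0) = 0, the lottery's EU is 0.37·1000^α.
Indifference: 413^α = 0.37·1000^α, so (413/1000)^α = 0.37.
Taking logs: α·ln(413/1000) = ln(0.37), so α = -0.994252 / -0.884308 ≈ 1.124.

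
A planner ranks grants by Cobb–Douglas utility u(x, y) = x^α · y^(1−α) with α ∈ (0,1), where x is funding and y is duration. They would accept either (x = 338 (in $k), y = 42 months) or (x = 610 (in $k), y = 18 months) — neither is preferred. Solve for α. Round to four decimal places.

α ≈ 0.5893

Indifference: 338^α · 42^(1−α) = 610^α · 18^(1−α).
Rearrange to (338/610)^α = (18/42)^(1−α) and take logs: α·-0.5904131 = (1−α)·-0.8472979.
With A = -0.5904131 and B = -0.8472979: α·A = (1−α)·B, so α = B/(A+B) = -0.8472979/-1.4377110 ≈ 0.5893.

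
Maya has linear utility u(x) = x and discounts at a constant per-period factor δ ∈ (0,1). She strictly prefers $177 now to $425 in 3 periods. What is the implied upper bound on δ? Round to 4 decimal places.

Comparing present values: 177 > δ^3·425.
Dividing by 425: δ^3 < 0.41647. Both sides are positive, so the cube root keeps the direction.
δ < 0.41647^(1/3) = 0.7468.

δ < 0.7468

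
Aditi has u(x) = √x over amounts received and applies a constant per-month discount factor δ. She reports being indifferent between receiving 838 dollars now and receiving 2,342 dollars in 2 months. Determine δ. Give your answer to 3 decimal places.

δ ≈ 0.773

The payoff in 2 months is discounted by δ^2, so u(838) = δ^2·u(2342) and δ^2 = u(838)/u(2342).
Since u(x) = √x, δ^2 = √(838/2342) = 0.59818.
Taking the square root: δ = 0.59818^(1/2) ≈ 0.773.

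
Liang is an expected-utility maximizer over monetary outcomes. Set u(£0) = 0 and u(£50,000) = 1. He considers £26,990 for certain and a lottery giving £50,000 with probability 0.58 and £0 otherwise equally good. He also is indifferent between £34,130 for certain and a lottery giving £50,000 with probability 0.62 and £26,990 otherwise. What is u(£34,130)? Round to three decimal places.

The first gamble pins u(£26,990): it must equal 0.58·1 + 0.42·0 = 0.58.
The second indifference gives u(£34,130) = 0.62·u(£50,000) + 0.38·u(£26,990) = 0.62·1.00 + 0.38·0.58 = 0.8404.

0.840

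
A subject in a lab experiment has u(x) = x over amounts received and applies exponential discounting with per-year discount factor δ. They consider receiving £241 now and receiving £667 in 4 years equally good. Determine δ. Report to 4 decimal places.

δ ≈ 0.7753

The payoff in 4 years is discounted by δ^4, so u(241) = δ^4·u(667) and δ^4 = u(241)/u(667).
With u(x) = x: δ^4 = 241/667 = 0.36132.
Hence δ = (0.36132)^(1/4) = 0.775305.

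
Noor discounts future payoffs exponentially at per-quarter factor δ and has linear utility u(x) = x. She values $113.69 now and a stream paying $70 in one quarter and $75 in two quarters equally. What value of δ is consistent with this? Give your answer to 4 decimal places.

The stream is worth 70δ + 75δ² today, so 70δ + 75δ² = 113.69.
Rearranged: 75δ² + 70δ − 113.69 = 0.
The positive root is δ = [−70 + √(70² + 4·75·113.69)] / (2·75) = (−70 + 197.502)/150 ≈ 0.8500.

δ ≈ 0.8500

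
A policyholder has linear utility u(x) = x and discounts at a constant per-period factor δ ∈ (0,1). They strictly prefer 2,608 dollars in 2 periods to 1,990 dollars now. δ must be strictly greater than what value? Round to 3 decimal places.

δ > 0.874

Comparing present values: 1990 < δ^2·2608.
Hence δ^2 > 1990/2608 = 0.76304, and x ↦ x^(1/2) is increasing on (0,∞).
δ > (1990/2608)^(1/2) ≈ 0.874.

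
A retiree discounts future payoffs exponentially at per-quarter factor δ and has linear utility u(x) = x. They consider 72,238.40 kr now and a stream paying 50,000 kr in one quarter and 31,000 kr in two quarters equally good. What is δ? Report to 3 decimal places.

The stream is worth 50000δ + 31000δ² today, so 50000δ + 31000δ² = 72238.40.
Rearranged: 31000δ² + 50000δ − 72238.40 = 0.
The positive root is δ = [−50000 + √(50000² + 4·31000·72238.40)] / (2·31000) = (−50000 + 107040.000)/62000 ≈ 0.920.

δ ≈ 0.920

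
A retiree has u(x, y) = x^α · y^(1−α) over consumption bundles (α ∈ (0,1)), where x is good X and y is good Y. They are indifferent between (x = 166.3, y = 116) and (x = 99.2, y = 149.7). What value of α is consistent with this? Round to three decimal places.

The Cobb–Douglas utilities coincide, so 166.3^α·116^(1−α) = 99.2^α·149.7^(1−α).
Taking logs: α·ln 166.3 + (1−α)·ln 116 = α·ln 99.2 + (1−α)·ln 149.7, i.e. α·0.516655 = (1−α)·0.255043.
So α/(1−α) = (0.255043)/(0.516655) = 0.493643, and α = 0.493643/1.493643 ≈ 0.330.

α ≈ 0.330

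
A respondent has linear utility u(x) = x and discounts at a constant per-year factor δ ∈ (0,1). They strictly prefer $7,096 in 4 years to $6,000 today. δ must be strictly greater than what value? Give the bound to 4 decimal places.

δ > 0.9589

Under u(x) = x this choice says 6000 < δ^4·7096.
So δ^4 > 6000/7096 = 0.84555; taking the 4th root of both positive sides preserves the inequality.
δ > (6000/7096)^(1/4) ≈ 0.9589.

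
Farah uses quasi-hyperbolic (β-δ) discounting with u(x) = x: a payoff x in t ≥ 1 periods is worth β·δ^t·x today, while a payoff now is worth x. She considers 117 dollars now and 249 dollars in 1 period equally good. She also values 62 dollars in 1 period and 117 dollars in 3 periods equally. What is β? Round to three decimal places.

Both payoffs in the second observation are in the future, so β drops out: δ^1·62 = δ^3·117 ⇒ δ^2 = 62/117 = 0.52991, so δ = 0.72795.
Substituting δ into 117 = β·δ·249: β = 117/(181.260) ≈ 0.645.

β ≈ 0.645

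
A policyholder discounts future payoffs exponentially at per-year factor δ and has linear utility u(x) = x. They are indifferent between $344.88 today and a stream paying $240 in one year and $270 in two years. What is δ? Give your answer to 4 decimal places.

The stream is worth 240δ + 270δ² today, so 240δ + 270δ² = 344.88.
Rearranged: 270δ² + 240δ − 344.88 = 0.
δ = (−240 + √(240² + 4·270·344.88)) / (2·270) = (−240 + √430070.40) / 540 ≈ 0.7700.

δ ≈ 0.7700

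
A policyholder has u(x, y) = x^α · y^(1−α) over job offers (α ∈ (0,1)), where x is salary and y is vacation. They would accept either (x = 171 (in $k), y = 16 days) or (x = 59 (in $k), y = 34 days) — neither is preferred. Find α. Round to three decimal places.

α ≈ 0.415

The Cobb–Douglas utilities coincide, so 171^α·16^(1−α) = 59^α·34^(1−α).
Rearrange to (171/59)^α = (34/16)^(1−α) and take logs: α·1.064126 = (1−α)·0.753772.
With A = 1.064126 and B = 0.753772: α·A = (1−α)·B, so α = B/(A+B) = 0.753772/1.817898 ≈ 0.415.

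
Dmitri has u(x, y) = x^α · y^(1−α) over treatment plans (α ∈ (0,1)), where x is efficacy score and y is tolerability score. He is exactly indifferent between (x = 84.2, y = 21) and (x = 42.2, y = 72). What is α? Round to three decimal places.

α ≈ 0.641

Set the two utilities equal: 84.2^α·21^(1−α) = 42.2^α·72^(1−α).
(84.2/42.2)^α = (72/21)^(1−α); take logs: α·ln(84.2/42.2) = (1−α)·ln(72/21), i.e. α·0.690775 = (1−α)·1.232144.
Thus α·(1.922919) = 1.232144, so α = 1.232144/1.922919 ≈ 0.641.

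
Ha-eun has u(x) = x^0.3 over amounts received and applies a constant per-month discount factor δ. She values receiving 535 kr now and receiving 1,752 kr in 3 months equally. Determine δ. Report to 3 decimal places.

δ ≈ 0.888

The payoff in 3 months is discounted by δ^3, so u(535) = δ^3·u(1752) and δ^3 = u(535)/u(1752).
Since u(x) = x^0.3, δ^3 = (535/1752)^0.3 = 0.30537^0.3 = 0.70056.
Taking the cube root: δ = 0.70056^(1/3) ≈ 0.888.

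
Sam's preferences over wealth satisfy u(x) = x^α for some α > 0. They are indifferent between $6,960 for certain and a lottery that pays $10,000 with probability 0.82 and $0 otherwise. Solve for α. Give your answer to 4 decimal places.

α ≈ 0.5476

EU(lottery) = 0.82·10000^α + 0.18·0 = 0.82·10000^α.
Equating: 6960^α = 0.82·10000^α, i.e. 0.6960^α = 0.82.
α = ln(0.82) / ln(6960/10000) = -0.1984509/-0.3624056 ≈ 0.5476.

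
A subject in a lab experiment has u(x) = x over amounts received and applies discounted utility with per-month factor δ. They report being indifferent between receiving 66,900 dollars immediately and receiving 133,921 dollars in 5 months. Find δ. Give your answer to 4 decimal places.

Equating discounted utilities: u(66900) = δ^5·u(133921) ⇒ δ^5 = u(66900)/u(133921).
With u(x) = x: δ^5 = 66900/133921 = 0.49955.
Taking the 5th root: δ = 0.49955^(1/5) ≈ 0.8704.

δ ≈ 0.8704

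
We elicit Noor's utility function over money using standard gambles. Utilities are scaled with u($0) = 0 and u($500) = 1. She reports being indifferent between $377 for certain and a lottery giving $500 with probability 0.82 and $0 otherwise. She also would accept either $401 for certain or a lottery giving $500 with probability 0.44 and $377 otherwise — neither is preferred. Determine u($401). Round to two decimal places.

0.90

From the first indifference, u($377) = 0.82·u($500) + 0.18·u($0) = 0.82·1 + 0.18·0 = 0.82.
The second indifference gives u($401) = 0.44·u($500) + 0.56·u($377) = 0.44·1.00 + 0.56·0.82 = 0.8992.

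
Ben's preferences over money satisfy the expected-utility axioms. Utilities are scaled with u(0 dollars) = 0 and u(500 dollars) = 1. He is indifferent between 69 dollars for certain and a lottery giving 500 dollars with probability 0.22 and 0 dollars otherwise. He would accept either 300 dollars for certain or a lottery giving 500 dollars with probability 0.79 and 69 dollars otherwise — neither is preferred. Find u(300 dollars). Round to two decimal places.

The first gamble pins u(69 dollars): it must equal 0.22·1 + 0.78·0 = 0.22.
Then u(300 dollars) = 0.79·u(500 dollars) + 0.21·u(69 dollars) = 0.79·1.00 + 0.21·0.22 = 0.8362.

0.84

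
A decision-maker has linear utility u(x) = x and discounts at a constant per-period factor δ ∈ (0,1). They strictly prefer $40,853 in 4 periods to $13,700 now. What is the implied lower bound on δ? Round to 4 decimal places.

δ > 0.7610

Under u(x) = x this choice says 13700 < δ^4·40853.
Dividing by 40853: δ^4 > 0.33535. Both sides are positive, so the 4th root keeps the direction.
δ > (13700/40853)^(1/4) ≈ 0.7610.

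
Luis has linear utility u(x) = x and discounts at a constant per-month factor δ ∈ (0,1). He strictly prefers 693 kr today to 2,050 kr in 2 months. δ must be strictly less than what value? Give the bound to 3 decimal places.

δ < 0.581

The preference means 693 > δ^2·2050.
Dividing by 2050: δ^2 < 0.33805. Both sides are positive, so the square root keeps the direction.
δ < (693/2050)^(1/2) ≈ 0.581.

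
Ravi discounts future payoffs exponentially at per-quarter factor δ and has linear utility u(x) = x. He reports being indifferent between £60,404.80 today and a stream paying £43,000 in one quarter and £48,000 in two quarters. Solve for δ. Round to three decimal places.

δ ≈ 0.760

Equating present values: 60404.80 = 43000δ + 48000δ².
That is, 48000δ² + 43000δ − 60404.80 = 0, a quadratic in δ.
By the quadratic formula (taking the positive root), δ = (−43000 + √13446721600.00) / 96000 ≈ 0.760.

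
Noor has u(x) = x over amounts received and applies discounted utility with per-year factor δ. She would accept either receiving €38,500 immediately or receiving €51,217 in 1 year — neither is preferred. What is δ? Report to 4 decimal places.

The payoff in 1 year is discounted by δ, so u(38500) = δ·u(51217) and δ = u(38500)/u(51217).
With u(x) = x: δ = 38500/51217 = 0.75170.

δ ≈ 0.7517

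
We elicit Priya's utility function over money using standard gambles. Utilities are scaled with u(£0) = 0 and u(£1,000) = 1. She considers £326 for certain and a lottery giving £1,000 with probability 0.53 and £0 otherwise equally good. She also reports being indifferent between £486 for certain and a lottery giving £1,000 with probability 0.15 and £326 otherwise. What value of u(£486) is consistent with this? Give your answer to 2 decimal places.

The first gamble pins u(£326): it must equal 0.53·1 + 0.47·0 = 0.53.
Then u(£486) = 0.15·u(£1,000) + 0.85·u(£326) = 0.15·1.00 + 0.85·0.53 = 0.6005.

0.60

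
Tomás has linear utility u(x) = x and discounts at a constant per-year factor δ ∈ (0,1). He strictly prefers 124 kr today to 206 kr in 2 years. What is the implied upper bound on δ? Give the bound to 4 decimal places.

Comparing present values: 124 > δ^2·206.
Dividing by 206: δ^2 < 0.60194. Both sides are positive, so the square root keeps the direction.
δ < 0.60194^(1/2) = 0.7758.

δ < 0.7758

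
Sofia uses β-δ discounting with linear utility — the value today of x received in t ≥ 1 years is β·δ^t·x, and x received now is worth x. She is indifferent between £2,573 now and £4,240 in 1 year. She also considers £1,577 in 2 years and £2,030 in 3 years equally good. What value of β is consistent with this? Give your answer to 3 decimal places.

Both payoffs in the second observation are in the future, so β drops out: δ^2·1577 = δ^3·2030 ⇒ δ = 1577/2030 = 0.77685.
Now use the now-vs-future pair: 2573 = β·δ·4240 gives β = 2573/(0.77685·4240) ≈ 0.781.

β ≈ 0.781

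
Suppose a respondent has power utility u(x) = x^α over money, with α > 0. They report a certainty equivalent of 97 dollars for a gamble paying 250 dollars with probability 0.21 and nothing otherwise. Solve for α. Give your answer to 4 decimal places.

α ≈ 1.6484

EU(lottery) = 0.21·250^α + 0.79·0 = 0.21·250^α.
Setting u(97) equal to that: 97^α = 0.21·250^α ⇒ (97/250)^α = 0.21.
Take logs: α = ln 0.21 / ln(97/250) ≈ 1.648427.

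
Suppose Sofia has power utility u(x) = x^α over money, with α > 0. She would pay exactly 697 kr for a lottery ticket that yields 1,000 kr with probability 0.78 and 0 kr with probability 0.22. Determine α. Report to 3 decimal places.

α ≈ 0.688

Since u(0) = 0, the lottery's EU is 0.78·1000^α.
Setting u(697) equal to that: 697^α = 0.78·1000^α ⇒ (697/1000)^α = 0.78.
α = ln(0.78) / ln(697/1000) = -0.248461/-0.360970 ≈ 0.688.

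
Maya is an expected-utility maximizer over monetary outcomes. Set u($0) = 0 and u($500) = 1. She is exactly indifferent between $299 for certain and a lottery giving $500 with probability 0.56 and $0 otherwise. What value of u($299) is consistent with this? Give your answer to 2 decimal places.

u($299) equals the lottery's expected utility: 0.56·1 + 0.44·0 = 0.56.

0.56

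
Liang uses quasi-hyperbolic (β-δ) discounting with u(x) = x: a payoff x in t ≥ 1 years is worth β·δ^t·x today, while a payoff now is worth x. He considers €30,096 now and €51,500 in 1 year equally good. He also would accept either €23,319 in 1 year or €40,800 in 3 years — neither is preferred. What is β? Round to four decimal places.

The second indifference involves only future payoffs, so β cancels: β·δ^1·23319 = β·δ^3·40800, giving δ^2 = 23319/40800 = 0.57154, so δ = 0.75601.
Now use the now-vs-future pair: 30096 = β·δ·51500 gives β = 30096/(0.75601·51500) ≈ 0.7730.

β ≈ 0.7730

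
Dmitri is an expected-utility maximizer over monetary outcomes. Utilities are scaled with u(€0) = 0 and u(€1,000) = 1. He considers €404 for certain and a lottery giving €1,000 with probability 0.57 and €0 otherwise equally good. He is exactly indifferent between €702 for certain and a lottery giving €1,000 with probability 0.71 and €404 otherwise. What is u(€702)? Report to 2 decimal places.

0.88

From the first indifference, u(€404) = 0.57·u(€1,000) + 0.43·u(€0) = 0.57·1 + 0.43·0 = 0.57.
The second indifference gives u(€702) = 0.71·u(€1,000) + 0.29·u(€404) = 0.71·1.00 + 0.29·0.57 = 0.8753.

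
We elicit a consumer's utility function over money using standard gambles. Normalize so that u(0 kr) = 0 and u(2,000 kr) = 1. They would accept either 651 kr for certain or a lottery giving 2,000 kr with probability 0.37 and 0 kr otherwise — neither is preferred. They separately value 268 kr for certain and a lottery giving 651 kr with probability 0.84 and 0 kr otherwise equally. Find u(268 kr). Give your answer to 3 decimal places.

From the first indifference, u(651 kr) = 0.37·u(2,000 kr) + 0.63·u(0 kr) = 0.37·1 + 0.63·0 = 0.37.
The second indifference gives u(268 kr) = 0.84·u(651 kr) + 0.16·u(0 kr) = 0.84·0.37 + 0.16·0.00 = 0.3108.

0.311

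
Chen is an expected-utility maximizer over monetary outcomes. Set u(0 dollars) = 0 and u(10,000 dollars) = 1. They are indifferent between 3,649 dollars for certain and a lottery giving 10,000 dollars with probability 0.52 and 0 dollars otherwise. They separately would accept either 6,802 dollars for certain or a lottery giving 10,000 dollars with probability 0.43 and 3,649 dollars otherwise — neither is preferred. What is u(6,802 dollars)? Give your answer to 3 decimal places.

0.726

First, u(3,649 dollars) = 0.52·u(10,000 dollars) + 0.48·u(0 dollars) = 0.52.
Then u(6,802 dollars) = 0.43·u(10,000 dollars) + 0.57·u(3,649 dollars) = 0.43·1.00 + 0.57·0.52 = 0.7264.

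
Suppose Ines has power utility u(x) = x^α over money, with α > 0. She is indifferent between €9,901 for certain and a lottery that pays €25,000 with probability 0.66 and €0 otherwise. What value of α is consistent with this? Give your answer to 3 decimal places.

The lottery's expected utility is 0.66·u(25000) + 0.34·u(0) = 0.66·25000^α (since u(0) = 0 for α > 0).
Indifference: 9901^α = 0.66·25000^α, so (9901/25000)^α = 0.66.
Take logs: α = ln 0.66 / ln(9901/25000) ≈ 0.44860.

α ≈ 0.449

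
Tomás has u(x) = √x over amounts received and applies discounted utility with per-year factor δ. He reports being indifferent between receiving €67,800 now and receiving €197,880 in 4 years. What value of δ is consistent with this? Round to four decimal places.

δ ≈ 0.8747

The payoff in 4 years is discounted by δ^4, so u(67800) = δ^4·u(197880) and δ^4 = u(67800)/u(197880).
With u(x) = √x: δ^4 = √67800/√197880 = √(67800/197880) = 0.58535.
Taking the 4th root: δ = 0.58535^(1/4) ≈ 0.8747.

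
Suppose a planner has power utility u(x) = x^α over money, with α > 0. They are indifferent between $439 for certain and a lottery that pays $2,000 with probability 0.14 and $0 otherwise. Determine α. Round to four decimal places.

The lottery's expected utility is 0.14·u(2000) + 0.86·u(0) = 0.14·2000^α (since u(0) = 0 for α > 0).
Equating: 439^α = 0.14·2000^α, i.e. 0.2195^α = 0.14.
α = ln(0.14) / ln(439/2000) = -1.9661129/-1.5164030 ≈ 1.2966.

α ≈ 1.2966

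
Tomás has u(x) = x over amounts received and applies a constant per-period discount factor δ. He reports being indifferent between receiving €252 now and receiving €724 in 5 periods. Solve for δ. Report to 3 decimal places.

δ ≈ 0.810

Indifference means u(252) = δ^5 · u(724), so δ^5 = u(252)/u(724).
With u(x) = x: δ^5 = 252/724 = 0.34807.
So δ = 0.34807^(1/5) ≈ 0.810.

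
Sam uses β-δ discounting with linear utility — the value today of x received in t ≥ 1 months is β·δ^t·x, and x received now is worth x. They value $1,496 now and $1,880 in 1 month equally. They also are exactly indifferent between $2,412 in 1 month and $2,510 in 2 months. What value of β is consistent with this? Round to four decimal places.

The second indifference involves only future payoffs, so β cancels: β·δ^1·2412 = β·δ^2·2510, giving δ = 2412/2510 = 0.96096.
The first indifference: 1496 = β·δ·1880, so β = 1496/(δ·1880) = 1496/(0.96096·1880) ≈ 0.8281.

β ≈ 0.8281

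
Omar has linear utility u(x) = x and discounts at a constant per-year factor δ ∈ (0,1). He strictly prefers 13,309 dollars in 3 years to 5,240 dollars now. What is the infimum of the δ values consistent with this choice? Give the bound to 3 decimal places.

δ > 0.733

Comparing present values: 5240 < δ^3·13309.
Dividing by 13309: δ^3 > 0.39372. Both sides are positive, so the cube root keeps the direction.
δ > 0.39372^(1/3) = 0.733.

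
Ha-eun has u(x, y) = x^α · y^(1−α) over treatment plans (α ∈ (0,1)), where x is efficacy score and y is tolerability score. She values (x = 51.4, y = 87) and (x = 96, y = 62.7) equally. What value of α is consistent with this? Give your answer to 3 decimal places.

α ≈ 0.344

Indifference: 51.4^α · 87^(1−α) = 96^α · 62.7^(1−α).
Taking logs: α·ln 51.4 + (1−α)·ln 87 = α·ln 96 + (1−α)·ln 62.7, i.e. α·-0.624710 = (1−α)·-0.327547.
So α/(1−α) = (-0.327547)/(-0.624710) = 0.524318, and α = 0.524318/1.524318 ≈ 0.344.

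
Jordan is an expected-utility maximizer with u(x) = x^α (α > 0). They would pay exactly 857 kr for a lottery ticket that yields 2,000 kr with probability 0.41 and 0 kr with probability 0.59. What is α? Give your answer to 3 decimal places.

Since u(0) = 0, the lottery's EU is 0.41·2000^α.
Equating: 857^α = 0.41·2000^α, i.e. 0.4285^α = 0.41.
Taking logs: α·ln(857/2000) = ln(0.41), so α = -0.891598 / -0.847465 ≈ 1.052.

α ≈ 1.052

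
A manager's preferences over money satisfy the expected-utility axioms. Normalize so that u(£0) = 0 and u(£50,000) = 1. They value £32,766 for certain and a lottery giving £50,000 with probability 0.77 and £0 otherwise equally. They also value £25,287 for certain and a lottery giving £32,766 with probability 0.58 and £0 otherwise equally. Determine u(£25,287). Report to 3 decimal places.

0.447

The first gamble pins u(£32,766): it must equal 0.77·1 + 0.23·0 = 0.77.
Chaining: u(£25,287) = 0.58·0.77 + 0.42·0.00 = 0.4466.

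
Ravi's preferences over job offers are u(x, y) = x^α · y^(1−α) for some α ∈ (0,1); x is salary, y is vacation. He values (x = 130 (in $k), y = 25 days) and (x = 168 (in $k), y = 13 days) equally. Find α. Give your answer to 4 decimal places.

Indifference: 130^α · 25^(1−α) = 168^α · 13^(1−α).
(130/168)^α = (13/25)^(1−α); take logs: α·ln(130/168) = (1−α)·ln(13/25), i.e. α·-0.2564295 = (1−α)·-0.6539265.
With A = -0.2564295 and B = -0.6539265: α·A = (1−α)·B, so α = B/(A+B) = -0.6539265/-0.9103560 ≈ 0.7183.

α ≈ 0.7183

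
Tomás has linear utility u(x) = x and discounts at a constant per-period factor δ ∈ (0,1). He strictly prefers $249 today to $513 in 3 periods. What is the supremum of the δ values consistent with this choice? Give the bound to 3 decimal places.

The preference means 249 > δ^3·513.
So δ^3 < 249/513 = 0.48538; taking the cube root of both positive sides preserves the inequality.
δ < (249/513)^(1/3) ≈ 0.786.

δ < 0.786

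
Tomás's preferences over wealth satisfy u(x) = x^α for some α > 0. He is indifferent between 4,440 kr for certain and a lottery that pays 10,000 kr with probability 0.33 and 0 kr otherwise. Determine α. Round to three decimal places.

α ≈ 1.365

Since u(0) = 0, the lottery's EU is 0.33·10000^α.
Indifference: 4440^α = 0.33·10000^α, so (4440/10000)^α = 0.33.
α = ln(0.33) / ln(4440/10000) = -1.108663/-0.811931 ≈ 1.365.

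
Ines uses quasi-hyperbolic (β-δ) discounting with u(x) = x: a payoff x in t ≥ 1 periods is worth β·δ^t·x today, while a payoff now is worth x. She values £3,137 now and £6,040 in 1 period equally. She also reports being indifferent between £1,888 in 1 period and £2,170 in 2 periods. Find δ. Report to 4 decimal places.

δ ≈ 0.8700

The second indifference involves only future payoffs, so β cancels: β·δ^1·1888 = β·δ^2·2170, giving δ = 1888/2170 = 0.87005.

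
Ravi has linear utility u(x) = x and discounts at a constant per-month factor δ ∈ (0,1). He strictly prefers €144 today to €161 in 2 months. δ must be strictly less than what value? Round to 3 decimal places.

Comparing present values: 144 > δ^2·161.
Hence δ^2 < 144/161 = 0.89441, and x ↦ x^(1/2) is increasing on (0,∞).
δ < 0.89441^(1/2) = 0.946.

δ < 0.946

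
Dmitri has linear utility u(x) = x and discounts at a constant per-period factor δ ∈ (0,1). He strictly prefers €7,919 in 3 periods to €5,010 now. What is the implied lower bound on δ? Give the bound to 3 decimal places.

δ > 0.858

Under u(x) = x this choice says 5010 < δ^3·7919.
So δ^3 > 5010/7919 = 0.63266; taking the cube root of both positive sides preserves the inequality.
δ > (5010/7919)^(1/3) ≈ 0.858.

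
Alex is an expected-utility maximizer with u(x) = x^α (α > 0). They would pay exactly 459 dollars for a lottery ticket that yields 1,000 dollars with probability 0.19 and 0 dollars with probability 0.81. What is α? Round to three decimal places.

α ≈ 2.133

EU(lottery) = 0.19·1000^α + 0.81·0 = 0.19·1000^α.
Equating: 459^α = 0.19·1000^α, i.e. 0.4590^α = 0.19.
α = ln(0.19) / ln(459/1000) = -1.660731/-0.778705 ≈ 2.133.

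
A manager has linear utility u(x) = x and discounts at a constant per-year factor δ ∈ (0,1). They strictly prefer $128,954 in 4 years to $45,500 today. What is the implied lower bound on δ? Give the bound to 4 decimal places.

The preference means 45500 < δ^4·128954.
Dividing by 128954: δ^4 > 0.35284. Both sides are positive, so the 4th root keeps the direction.
δ > (45500/128954)^(1/4) ≈ 0.7707.

δ > 0.7707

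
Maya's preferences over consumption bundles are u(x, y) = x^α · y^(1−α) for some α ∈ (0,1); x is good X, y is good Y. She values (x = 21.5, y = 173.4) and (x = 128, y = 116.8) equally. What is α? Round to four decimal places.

Indifference: 21.5^α · 173.4^(1−α) = 128^α · 116.8^(1−α).
(21.5/128)^α = (116.8/173.4)^(1−α); take logs: α·ln(21.5/128) = (1−α)·ln(116.8/173.4), i.e. α·-1.7839773 = (1−α)·-0.3951380.
Thus α·(-2.1791153) = -0.3951380, so α = -0.3951380/-2.1791153 ≈ 0.1813.

α ≈ 0.1813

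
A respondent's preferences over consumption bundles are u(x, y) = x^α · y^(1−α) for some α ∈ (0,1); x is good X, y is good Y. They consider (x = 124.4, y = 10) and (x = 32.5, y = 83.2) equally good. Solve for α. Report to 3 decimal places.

α ≈ 0.612

Set the two utilities equal: 124.4^α·10^(1−α) = 32.5^α·83.2^(1−α).
(124.4/32.5)^α = (83.2/10)^(1−α); take logs: α·ln(124.4/32.5) = (1−α)·ln(83.2/10), i.e. α·1.342262 = (1−α)·2.118662.
Thus α·(3.460924) = 2.118662, so α = 2.118662/3.460924 ≈ 0.612.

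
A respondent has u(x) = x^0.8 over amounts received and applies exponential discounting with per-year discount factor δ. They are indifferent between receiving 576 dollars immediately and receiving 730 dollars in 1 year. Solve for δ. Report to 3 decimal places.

Equating discounted utilities: u(576) = δ·u(730) ⇒ δ = u(576)/u(730).
Since u(x) = x^0.8, δ = (576/730)^0.8 = 0.78904^0.8 = 0.82733.

δ ≈ 0.827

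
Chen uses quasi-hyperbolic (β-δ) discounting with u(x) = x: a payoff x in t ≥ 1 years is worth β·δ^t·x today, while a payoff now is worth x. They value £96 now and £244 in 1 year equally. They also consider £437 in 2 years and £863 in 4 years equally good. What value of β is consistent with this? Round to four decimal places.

The second indifference involves only future payoffs, so β cancels: β·δ^2·437 = β·δ^4·863, giving δ^2 = 437/863 = 0.50637, so δ = 0.71160.
The first indifference: 96 = β·δ·244, so β = 96/(δ·244) = 96/(0.71160·244) ≈ 0.5529.

β ≈ 0.5529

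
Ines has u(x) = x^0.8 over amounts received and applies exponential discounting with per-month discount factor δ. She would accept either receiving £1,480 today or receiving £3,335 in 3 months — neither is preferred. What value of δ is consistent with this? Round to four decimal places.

δ ≈ 0.8052

Indifference means u(1480) = δ^3 · u(3335), so δ^3 = u(1480)/u(3335).
With u(x) = x^0.8: δ^3 = 1480^0.8/3335^0.8 = (1480/3335)^0.8 = 0.52207.
Taking the cube root: δ = 0.52207^(1/3) ≈ 0.8052.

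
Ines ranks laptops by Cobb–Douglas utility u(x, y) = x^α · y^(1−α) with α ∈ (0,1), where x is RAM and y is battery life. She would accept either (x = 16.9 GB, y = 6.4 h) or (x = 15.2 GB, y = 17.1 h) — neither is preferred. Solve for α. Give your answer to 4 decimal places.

α ≈ 0.9026

Indifference: 16.9^α · 6.4^(1−α) = 15.2^α · 17.1^(1−α).
Rearrange to (16.9/15.2)^α = (17.1/6.4)^(1−α) and take logs: α·0.1060182 = (1−α)·0.9827805.
Thus α·(1.0887987) = 0.9827805, so α = 0.9827805/1.0887987 ≈ 0.9026.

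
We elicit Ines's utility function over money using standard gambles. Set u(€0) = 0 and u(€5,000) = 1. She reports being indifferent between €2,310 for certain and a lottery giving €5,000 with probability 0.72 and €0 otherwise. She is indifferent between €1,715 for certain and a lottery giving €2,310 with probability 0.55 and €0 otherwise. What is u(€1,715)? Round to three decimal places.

0.396

The first gamble pins u(€2,310): it must equal 0.72·1 + 0.28·0 = 0.72.
Then u(€1,715) = 0.55·u(€2,310) + 0.45·u(€0) = 0.55·0.72 + 0.45·0.00 = 0.3960.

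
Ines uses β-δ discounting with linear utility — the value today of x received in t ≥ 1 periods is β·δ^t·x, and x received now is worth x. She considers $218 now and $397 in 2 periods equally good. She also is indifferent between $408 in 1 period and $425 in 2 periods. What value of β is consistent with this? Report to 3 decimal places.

From the later pair, β·δ^1·408 = β·δ^2·425; dividing through, δ = 408/425 = 0.96000.
Now use the now-vs-future pair: 218 = β·δ^2·397 gives β = 218/(0.92160·397) ≈ 0.596.

β ≈ 0.596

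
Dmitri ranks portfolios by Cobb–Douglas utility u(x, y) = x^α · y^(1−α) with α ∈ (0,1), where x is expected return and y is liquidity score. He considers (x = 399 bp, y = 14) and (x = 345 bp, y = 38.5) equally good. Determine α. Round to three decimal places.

Indifference: 399^α · 14^(1−α) = 345^α · 38.5^(1−α).
Taking logs: α·ln 399 + (1−α)·ln 14 = α·ln 345 + (1−α)·ln 38.5, i.e. α·0.145417 = (1−α)·1.011601.
With A = 0.145417 and B = 1.011601: α·A = (1−α)·B, so α = B/(A+B) = 1.011601/1.157018 ≈ 0.874.

α ≈ 0.874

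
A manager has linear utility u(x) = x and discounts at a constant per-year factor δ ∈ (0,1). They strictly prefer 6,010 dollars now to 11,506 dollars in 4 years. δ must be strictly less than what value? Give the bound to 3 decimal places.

Under u(x) = x this choice says 6010 > δ^4·11506.
Hence δ^4 < 6010/11506 = 0.52234, and x ↦ x^(1/4) is increasing on (0,∞).
δ < (6010/11506)^(1/4) ≈ 0.850.

δ < 0.850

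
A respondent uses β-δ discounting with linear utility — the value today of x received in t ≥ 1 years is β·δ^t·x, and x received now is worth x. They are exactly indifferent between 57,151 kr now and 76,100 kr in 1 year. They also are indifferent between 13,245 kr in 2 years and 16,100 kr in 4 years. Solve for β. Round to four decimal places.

β ≈ 0.8280

From the later pair, β·δ^2·13245 = β·δ^4·16100; dividing through, δ^2 = 13245/16100 = 0.82267, so δ = 0.90701.
The first indifference: 57151 = β·δ·76100, so β = 57151/(δ·76100) = 57151/(0.90701·76100) ≈ 0.8280.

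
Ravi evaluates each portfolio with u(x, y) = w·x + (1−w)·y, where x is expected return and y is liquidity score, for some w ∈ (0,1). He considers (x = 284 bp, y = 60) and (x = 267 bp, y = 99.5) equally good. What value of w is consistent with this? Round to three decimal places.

w = 0.699

Equating utilities: w·284 + (1−w)·60 = w·267 + (1−w)·99.5.
Rearranging, 17·w − 39.5·(1−w) = 0.
Hence w = 39.5/(17+39.5) = 39.5/56.5 = 0.699.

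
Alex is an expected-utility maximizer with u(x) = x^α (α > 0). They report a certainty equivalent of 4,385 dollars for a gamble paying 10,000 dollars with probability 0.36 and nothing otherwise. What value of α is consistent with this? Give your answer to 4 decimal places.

α ≈ 1.2393

The lottery's expected utility is 0.36·u(10000) + 0.64·u(0) = 0.36·10000^α (since u(0) = 0 for α > 0).
Setting u(4385) equal to that: 4385^α = 0.36·10000^α ⇒ (4385/10000)^α = 0.36.
Taking logs: α·ln(4385/10000) = ln(0.36), so α = -1.0216512 / -0.8243955 ≈ 1.2393.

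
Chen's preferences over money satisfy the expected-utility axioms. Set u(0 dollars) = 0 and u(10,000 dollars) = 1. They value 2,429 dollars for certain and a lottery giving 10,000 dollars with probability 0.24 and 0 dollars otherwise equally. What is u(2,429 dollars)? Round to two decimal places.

By the standard-gamble method, u(2,429 dollars) is just the indifference probability on the best outcome: 0.24.

0.24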